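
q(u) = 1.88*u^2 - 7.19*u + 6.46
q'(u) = 3.76*u - 7.19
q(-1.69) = 23.98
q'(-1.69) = -13.54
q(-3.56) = 55.88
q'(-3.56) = -20.58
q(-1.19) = 17.68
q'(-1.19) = -11.66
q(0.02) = 6.32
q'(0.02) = -7.11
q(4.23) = 9.68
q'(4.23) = 8.71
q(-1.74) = 24.66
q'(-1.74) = -13.73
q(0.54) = 3.13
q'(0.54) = -5.16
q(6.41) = 37.62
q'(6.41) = 16.91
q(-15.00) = 537.31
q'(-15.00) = -63.59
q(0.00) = 6.46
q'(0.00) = -7.19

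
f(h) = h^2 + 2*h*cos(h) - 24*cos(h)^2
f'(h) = -2*h*sin(h) + 2*h + 48*sin(h)*cos(h) + 2*cos(h)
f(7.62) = 60.31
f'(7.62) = 11.70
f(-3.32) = -5.69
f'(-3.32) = -15.81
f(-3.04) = -8.46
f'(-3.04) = -3.84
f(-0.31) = -22.26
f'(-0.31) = -12.85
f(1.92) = -0.44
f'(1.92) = -15.88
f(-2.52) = -5.41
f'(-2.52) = 13.12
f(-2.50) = -5.15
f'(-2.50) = 13.42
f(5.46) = 26.14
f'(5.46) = -3.64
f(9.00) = 44.68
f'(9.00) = -9.26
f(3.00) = -20.46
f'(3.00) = -3.53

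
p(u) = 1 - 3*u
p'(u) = -3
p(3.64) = -9.92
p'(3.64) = -3.00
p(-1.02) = 4.06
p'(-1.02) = -3.00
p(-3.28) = 10.84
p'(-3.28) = -3.00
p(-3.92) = 12.76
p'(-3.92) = -3.00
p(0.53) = -0.59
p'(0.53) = -3.00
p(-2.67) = 9.01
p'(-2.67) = -3.00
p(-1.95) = 6.85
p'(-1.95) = -3.00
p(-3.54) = 11.62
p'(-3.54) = -3.00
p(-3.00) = 10.00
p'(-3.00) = -3.00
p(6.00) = -17.00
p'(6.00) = -3.00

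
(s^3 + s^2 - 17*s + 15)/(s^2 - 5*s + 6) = (s^2 + 4*s - 5)/(s - 2)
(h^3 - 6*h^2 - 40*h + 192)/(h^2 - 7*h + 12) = (h^2 - 2*h - 48)/(h - 3)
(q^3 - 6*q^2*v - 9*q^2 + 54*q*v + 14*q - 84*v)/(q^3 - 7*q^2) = 1 - 6*v/q - 2/q + 12*v/q^2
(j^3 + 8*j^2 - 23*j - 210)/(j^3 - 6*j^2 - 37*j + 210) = (j + 7)/(j - 7)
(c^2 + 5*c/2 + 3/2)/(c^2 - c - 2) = (c + 3/2)/(c - 2)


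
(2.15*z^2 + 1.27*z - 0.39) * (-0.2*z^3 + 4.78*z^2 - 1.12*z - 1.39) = -0.43*z^5 + 10.023*z^4 + 3.7406*z^3 - 6.2751*z^2 - 1.3285*z + 0.5421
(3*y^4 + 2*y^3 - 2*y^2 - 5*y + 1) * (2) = 6*y^4 + 4*y^3 - 4*y^2 - 10*y + 2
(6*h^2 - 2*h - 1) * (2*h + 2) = 12*h^3 + 8*h^2 - 6*h - 2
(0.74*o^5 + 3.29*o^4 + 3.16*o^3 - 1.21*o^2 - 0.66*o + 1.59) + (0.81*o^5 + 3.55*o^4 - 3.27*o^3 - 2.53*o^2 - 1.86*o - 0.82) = 1.55*o^5 + 6.84*o^4 - 0.11*o^3 - 3.74*o^2 - 2.52*o + 0.77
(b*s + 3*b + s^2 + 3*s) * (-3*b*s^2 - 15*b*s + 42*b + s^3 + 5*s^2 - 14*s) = -3*b^2*s^3 - 24*b^2*s^2 - 3*b^2*s + 126*b^2 - 2*b*s^4 - 16*b*s^3 - 2*b*s^2 + 84*b*s + s^5 + 8*s^4 + s^3 - 42*s^2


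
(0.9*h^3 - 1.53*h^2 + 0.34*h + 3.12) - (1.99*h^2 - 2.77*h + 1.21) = 0.9*h^3 - 3.52*h^2 + 3.11*h + 1.91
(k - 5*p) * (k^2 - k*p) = k^3 - 6*k^2*p + 5*k*p^2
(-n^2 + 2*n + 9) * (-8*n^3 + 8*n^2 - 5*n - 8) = 8*n^5 - 24*n^4 - 51*n^3 + 70*n^2 - 61*n - 72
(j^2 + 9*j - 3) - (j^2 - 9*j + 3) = 18*j - 6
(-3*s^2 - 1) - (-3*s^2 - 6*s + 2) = 6*s - 3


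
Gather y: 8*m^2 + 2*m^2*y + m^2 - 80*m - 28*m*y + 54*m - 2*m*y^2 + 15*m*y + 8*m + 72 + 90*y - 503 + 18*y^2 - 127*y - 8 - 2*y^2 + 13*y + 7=9*m^2 - 18*m + y^2*(16 - 2*m) + y*(2*m^2 - 13*m - 24) - 432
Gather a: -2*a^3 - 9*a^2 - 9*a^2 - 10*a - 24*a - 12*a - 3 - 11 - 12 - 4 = -2*a^3 - 18*a^2 - 46*a - 30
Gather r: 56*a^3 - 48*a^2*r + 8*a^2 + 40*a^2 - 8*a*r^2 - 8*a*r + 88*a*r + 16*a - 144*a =56*a^3 + 48*a^2 - 8*a*r^2 - 128*a + r*(-48*a^2 + 80*a)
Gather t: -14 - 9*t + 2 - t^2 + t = -t^2 - 8*t - 12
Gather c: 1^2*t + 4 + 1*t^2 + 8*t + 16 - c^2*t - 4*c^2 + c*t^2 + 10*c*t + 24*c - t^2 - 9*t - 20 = c^2*(-t - 4) + c*(t^2 + 10*t + 24)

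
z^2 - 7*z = z*(z - 7)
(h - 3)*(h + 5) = h^2 + 2*h - 15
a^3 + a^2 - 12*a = a*(a - 3)*(a + 4)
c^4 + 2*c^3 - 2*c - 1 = (c - 1)*(c + 1)^3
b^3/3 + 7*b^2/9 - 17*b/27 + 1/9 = (b/3 + 1)*(b - 1/3)^2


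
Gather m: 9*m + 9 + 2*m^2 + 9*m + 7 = 2*m^2 + 18*m + 16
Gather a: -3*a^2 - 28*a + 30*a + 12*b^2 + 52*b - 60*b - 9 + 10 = -3*a^2 + 2*a + 12*b^2 - 8*b + 1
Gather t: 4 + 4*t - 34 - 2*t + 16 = 2*t - 14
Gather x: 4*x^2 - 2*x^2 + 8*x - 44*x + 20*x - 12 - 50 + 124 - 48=2*x^2 - 16*x + 14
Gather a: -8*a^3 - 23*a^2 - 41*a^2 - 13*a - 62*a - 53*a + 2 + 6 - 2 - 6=-8*a^3 - 64*a^2 - 128*a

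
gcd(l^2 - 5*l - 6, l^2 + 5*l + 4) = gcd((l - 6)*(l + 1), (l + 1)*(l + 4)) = l + 1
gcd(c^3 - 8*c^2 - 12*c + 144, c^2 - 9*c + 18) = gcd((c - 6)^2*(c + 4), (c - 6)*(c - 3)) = c - 6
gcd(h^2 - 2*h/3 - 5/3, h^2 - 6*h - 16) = 1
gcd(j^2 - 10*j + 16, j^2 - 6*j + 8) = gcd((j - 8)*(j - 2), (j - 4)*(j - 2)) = j - 2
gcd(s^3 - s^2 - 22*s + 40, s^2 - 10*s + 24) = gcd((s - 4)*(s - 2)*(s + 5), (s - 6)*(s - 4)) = s - 4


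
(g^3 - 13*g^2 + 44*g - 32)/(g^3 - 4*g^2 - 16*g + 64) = (g^2 - 9*g + 8)/(g^2 - 16)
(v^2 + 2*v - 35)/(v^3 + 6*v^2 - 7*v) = (v - 5)/(v*(v - 1))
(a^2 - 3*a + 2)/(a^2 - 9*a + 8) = (a - 2)/(a - 8)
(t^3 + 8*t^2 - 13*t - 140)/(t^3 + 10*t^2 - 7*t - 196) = (t + 5)/(t + 7)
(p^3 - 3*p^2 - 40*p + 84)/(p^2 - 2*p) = p - 1 - 42/p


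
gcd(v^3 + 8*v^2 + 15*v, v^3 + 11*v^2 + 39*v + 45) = v^2 + 8*v + 15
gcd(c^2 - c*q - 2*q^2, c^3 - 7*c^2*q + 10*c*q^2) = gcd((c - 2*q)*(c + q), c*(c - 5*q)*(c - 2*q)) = -c + 2*q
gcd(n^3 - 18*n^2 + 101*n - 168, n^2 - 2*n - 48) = n - 8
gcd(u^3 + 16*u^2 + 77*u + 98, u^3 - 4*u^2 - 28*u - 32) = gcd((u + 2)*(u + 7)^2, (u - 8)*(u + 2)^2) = u + 2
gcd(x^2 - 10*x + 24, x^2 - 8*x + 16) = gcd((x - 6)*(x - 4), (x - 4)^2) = x - 4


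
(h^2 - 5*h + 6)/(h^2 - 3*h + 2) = (h - 3)/(h - 1)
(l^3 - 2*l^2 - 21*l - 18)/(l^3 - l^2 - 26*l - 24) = (l + 3)/(l + 4)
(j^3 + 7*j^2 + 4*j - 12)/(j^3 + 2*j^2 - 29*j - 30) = (j^2 + j - 2)/(j^2 - 4*j - 5)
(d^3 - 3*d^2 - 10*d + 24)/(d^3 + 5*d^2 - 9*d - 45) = (d^2 - 6*d + 8)/(d^2 + 2*d - 15)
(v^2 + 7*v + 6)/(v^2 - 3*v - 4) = (v + 6)/(v - 4)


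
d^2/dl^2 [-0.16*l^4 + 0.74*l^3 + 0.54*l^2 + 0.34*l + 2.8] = -1.92*l^2 + 4.44*l + 1.08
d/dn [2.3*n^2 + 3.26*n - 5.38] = 4.6*n + 3.26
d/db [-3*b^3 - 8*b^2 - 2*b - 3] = -9*b^2 - 16*b - 2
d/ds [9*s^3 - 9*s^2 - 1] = 9*s*(3*s - 2)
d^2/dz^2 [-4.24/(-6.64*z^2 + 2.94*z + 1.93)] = (373.879808*z^2 - 165.543168*z - 4.24*(13.28*z - 2.94)*(26.56*z - 5.88) - 108.672896)/(-6.64*z^2 + 2.94*z + 1.93)^3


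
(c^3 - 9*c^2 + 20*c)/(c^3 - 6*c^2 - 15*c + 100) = c*(c - 4)/(c^2 - c - 20)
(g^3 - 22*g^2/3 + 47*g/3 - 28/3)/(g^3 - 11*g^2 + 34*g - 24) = (g - 7/3)/(g - 6)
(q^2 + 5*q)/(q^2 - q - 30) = q/(q - 6)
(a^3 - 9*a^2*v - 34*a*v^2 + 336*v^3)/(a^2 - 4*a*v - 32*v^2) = (a^2 - a*v - 42*v^2)/(a + 4*v)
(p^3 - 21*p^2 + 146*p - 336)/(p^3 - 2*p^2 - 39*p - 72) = (p^2 - 13*p + 42)/(p^2 + 6*p + 9)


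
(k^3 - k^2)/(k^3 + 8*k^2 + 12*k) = k*(k - 1)/(k^2 + 8*k + 12)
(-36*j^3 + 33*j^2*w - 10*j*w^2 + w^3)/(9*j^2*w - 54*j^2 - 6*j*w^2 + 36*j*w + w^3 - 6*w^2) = (-4*j + w)/(w - 6)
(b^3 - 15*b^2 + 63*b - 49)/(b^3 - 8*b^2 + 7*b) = (b - 7)/b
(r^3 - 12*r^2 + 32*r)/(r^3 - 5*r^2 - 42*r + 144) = r*(r - 4)/(r^2 + 3*r - 18)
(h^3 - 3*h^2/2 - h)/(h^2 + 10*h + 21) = h*(2*h^2 - 3*h - 2)/(2*(h^2 + 10*h + 21))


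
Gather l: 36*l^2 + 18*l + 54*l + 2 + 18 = 36*l^2 + 72*l + 20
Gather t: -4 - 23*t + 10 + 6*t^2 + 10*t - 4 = 6*t^2 - 13*t + 2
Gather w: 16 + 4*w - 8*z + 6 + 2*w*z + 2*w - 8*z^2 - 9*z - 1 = w*(2*z + 6) - 8*z^2 - 17*z + 21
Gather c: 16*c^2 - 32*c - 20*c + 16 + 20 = 16*c^2 - 52*c + 36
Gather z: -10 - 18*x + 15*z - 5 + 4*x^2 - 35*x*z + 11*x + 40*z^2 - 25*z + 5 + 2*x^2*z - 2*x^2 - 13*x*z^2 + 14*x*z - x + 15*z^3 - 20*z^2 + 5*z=2*x^2 - 8*x + 15*z^3 + z^2*(20 - 13*x) + z*(2*x^2 - 21*x - 5) - 10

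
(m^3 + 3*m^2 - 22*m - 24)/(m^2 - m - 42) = (m^2 - 3*m - 4)/(m - 7)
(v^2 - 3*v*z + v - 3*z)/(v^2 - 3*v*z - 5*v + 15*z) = (v + 1)/(v - 5)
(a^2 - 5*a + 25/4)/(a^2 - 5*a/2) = (a - 5/2)/a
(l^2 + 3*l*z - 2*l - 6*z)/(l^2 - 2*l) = (l + 3*z)/l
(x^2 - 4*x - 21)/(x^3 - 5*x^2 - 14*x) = (x + 3)/(x*(x + 2))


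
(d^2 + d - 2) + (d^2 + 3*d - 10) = 2*d^2 + 4*d - 12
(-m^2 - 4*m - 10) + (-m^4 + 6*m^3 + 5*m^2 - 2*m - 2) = -m^4 + 6*m^3 + 4*m^2 - 6*m - 12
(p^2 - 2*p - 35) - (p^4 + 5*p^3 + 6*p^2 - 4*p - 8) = -p^4 - 5*p^3 - 5*p^2 + 2*p - 27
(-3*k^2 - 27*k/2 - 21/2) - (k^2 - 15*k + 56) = -4*k^2 + 3*k/2 - 133/2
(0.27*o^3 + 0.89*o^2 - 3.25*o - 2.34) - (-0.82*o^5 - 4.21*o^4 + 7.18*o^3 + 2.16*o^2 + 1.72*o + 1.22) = 0.82*o^5 + 4.21*o^4 - 6.91*o^3 - 1.27*o^2 - 4.97*o - 3.56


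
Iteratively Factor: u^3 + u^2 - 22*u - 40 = (u + 4)*(u^2 - 3*u - 10) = (u - 5)*(u + 4)*(u + 2)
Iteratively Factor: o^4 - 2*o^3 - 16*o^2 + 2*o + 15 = (o - 5)*(o^3 + 3*o^2 - o - 3) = (o - 5)*(o + 3)*(o^2 - 1) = (o - 5)*(o - 1)*(o + 3)*(o + 1)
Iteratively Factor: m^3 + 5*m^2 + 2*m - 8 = (m + 2)*(m^2 + 3*m - 4) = (m - 1)*(m + 2)*(m + 4)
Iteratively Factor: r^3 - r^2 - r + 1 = (r - 1)*(r^2 - 1) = (r - 1)^2*(r + 1)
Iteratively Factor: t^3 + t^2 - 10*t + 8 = (t - 1)*(t^2 + 2*t - 8) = (t - 1)*(t + 4)*(t - 2)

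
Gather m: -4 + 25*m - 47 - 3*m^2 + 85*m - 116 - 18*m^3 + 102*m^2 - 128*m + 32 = -18*m^3 + 99*m^2 - 18*m - 135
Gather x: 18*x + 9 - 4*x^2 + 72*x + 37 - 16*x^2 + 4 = -20*x^2 + 90*x + 50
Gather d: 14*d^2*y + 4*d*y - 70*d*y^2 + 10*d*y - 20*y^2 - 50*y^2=14*d^2*y + d*(-70*y^2 + 14*y) - 70*y^2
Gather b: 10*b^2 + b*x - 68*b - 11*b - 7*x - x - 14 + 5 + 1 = 10*b^2 + b*(x - 79) - 8*x - 8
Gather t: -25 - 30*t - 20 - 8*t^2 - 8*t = -8*t^2 - 38*t - 45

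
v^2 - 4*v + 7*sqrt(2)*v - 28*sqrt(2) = (v - 4)*(v + 7*sqrt(2))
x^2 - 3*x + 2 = (x - 2)*(x - 1)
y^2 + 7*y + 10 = (y + 2)*(y + 5)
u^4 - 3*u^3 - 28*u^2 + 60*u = u*(u - 6)*(u - 2)*(u + 5)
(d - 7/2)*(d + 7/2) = d^2 - 49/4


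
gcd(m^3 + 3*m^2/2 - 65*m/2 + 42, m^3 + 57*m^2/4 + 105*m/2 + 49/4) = m + 7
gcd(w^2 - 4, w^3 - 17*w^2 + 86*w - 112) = w - 2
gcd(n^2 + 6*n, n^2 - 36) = n + 6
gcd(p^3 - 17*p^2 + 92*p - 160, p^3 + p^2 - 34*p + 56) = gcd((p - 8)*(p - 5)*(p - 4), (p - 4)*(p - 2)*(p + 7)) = p - 4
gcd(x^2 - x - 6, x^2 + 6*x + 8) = x + 2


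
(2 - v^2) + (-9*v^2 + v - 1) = -10*v^2 + v + 1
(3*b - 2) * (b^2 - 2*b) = 3*b^3 - 8*b^2 + 4*b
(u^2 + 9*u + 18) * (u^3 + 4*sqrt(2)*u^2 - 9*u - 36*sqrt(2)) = u^5 + 4*sqrt(2)*u^4 + 9*u^4 + 9*u^3 + 36*sqrt(2)*u^3 - 81*u^2 + 36*sqrt(2)*u^2 - 324*sqrt(2)*u - 162*u - 648*sqrt(2)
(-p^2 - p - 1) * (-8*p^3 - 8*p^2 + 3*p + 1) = 8*p^5 + 16*p^4 + 13*p^3 + 4*p^2 - 4*p - 1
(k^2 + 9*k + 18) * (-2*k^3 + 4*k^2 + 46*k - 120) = -2*k^5 - 14*k^4 + 46*k^3 + 366*k^2 - 252*k - 2160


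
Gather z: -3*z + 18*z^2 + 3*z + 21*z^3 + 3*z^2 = 21*z^3 + 21*z^2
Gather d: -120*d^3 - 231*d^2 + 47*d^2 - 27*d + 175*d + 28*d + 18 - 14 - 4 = -120*d^3 - 184*d^2 + 176*d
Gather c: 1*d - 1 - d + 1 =0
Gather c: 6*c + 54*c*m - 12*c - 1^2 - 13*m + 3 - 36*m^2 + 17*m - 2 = c*(54*m - 6) - 36*m^2 + 4*m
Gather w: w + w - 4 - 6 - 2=2*w - 12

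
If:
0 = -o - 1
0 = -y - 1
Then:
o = -1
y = -1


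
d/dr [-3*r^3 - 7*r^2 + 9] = r*(-9*r - 14)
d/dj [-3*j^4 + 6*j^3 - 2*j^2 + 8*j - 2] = -12*j^3 + 18*j^2 - 4*j + 8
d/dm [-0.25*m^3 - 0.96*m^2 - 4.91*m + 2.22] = -0.75*m^2 - 1.92*m - 4.91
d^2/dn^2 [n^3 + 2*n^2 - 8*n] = 6*n + 4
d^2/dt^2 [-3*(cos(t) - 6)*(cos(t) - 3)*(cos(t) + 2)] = 9*cos(t)/4 - 42*cos(2*t) + 27*cos(3*t)/4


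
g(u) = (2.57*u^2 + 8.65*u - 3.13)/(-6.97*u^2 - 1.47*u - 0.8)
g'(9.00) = 0.01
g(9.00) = -0.49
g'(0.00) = -18.00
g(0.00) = 3.91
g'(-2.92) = 0.19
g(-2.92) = 0.12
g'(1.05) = 0.01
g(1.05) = -0.88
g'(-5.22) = 0.05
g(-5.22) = -0.12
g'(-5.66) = 0.04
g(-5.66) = -0.14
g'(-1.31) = 1.26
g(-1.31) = 0.93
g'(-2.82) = 0.21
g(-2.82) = 0.14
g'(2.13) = 0.11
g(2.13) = -0.76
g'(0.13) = -13.64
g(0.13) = 1.77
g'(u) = (5.14*u + 8.65)/(-6.97*u^2 - 1.47*u - 0.8) + (13.94*u + 1.47)*(2.57*u^2 + 8.65*u - 3.13)/(-6.97*u^2 - 1.47*u - 0.8)^2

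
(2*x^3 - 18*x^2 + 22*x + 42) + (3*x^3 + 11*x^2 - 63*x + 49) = 5*x^3 - 7*x^2 - 41*x + 91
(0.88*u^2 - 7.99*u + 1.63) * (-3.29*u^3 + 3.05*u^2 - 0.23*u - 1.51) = -2.8952*u^5 + 28.9711*u^4 - 29.9346*u^3 + 5.4804*u^2 + 11.69*u - 2.4613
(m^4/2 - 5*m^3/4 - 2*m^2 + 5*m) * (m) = m^5/2 - 5*m^4/4 - 2*m^3 + 5*m^2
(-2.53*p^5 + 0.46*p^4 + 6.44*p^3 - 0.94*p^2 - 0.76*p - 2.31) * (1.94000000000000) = -4.9082*p^5 + 0.8924*p^4 + 12.4936*p^3 - 1.8236*p^2 - 1.4744*p - 4.4814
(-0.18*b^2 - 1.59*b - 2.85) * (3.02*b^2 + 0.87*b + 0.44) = -0.5436*b^4 - 4.9584*b^3 - 10.0695*b^2 - 3.1791*b - 1.254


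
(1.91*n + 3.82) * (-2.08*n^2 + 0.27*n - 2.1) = -3.9728*n^3 - 7.4299*n^2 - 2.9796*n - 8.022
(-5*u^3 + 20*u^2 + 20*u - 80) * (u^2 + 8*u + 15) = -5*u^5 - 20*u^4 + 105*u^3 + 380*u^2 - 340*u - 1200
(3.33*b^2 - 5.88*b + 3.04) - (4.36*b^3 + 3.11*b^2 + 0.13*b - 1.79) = -4.36*b^3 + 0.22*b^2 - 6.01*b + 4.83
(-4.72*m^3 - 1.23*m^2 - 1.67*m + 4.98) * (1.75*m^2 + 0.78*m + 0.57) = -8.26*m^5 - 5.8341*m^4 - 6.5723*m^3 + 6.7113*m^2 + 2.9325*m + 2.8386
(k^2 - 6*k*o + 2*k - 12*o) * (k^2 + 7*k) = k^4 - 6*k^3*o + 9*k^3 - 54*k^2*o + 14*k^2 - 84*k*o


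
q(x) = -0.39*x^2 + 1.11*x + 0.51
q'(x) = 1.11 - 0.78*x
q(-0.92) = -0.84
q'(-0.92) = 1.83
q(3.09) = 0.22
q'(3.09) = -1.30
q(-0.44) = -0.05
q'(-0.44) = 1.45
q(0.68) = 1.08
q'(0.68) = 0.58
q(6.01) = -6.91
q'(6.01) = -3.58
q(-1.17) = -1.32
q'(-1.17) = 2.02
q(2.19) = 1.07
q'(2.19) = -0.60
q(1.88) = 1.22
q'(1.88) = -0.36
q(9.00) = -21.09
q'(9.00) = -5.91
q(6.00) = -6.87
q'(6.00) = -3.57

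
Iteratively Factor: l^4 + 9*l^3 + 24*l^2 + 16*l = (l)*(l^3 + 9*l^2 + 24*l + 16) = l*(l + 1)*(l^2 + 8*l + 16) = l*(l + 1)*(l + 4)*(l + 4)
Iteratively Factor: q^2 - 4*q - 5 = (q - 5)*(q + 1)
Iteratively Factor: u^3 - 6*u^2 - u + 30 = (u + 2)*(u^2 - 8*u + 15) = (u - 3)*(u + 2)*(u - 5)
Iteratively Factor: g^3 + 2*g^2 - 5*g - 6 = (g - 2)*(g^2 + 4*g + 3) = (g - 2)*(g + 3)*(g + 1)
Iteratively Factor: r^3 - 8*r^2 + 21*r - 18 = (r - 3)*(r^2 - 5*r + 6) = (r - 3)*(r - 2)*(r - 3)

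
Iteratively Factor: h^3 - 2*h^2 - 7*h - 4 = (h + 1)*(h^2 - 3*h - 4) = (h + 1)^2*(h - 4)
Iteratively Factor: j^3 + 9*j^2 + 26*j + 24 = (j + 4)*(j^2 + 5*j + 6) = (j + 3)*(j + 4)*(j + 2)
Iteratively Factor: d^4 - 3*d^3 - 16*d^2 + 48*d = (d - 3)*(d^3 - 16*d) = (d - 4)*(d - 3)*(d^2 + 4*d) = d*(d - 4)*(d - 3)*(d + 4)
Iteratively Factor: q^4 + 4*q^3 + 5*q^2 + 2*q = (q + 1)*(q^3 + 3*q^2 + 2*q) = q*(q + 1)*(q^2 + 3*q + 2) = q*(q + 1)^2*(q + 2)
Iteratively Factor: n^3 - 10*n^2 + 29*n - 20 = (n - 1)*(n^2 - 9*n + 20) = (n - 5)*(n - 1)*(n - 4)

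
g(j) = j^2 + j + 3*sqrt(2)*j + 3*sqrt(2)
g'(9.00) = 23.24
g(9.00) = 132.43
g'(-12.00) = -18.76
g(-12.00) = 85.33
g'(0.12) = 5.48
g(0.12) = 4.89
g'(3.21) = 11.66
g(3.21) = 31.38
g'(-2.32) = 0.60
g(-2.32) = -2.54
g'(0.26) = 5.76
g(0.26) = 5.67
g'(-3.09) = -0.94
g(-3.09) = -2.41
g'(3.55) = 12.34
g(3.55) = 35.46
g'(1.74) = 8.72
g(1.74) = 16.39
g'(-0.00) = 5.24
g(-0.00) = 4.24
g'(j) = 2*j + 1 + 3*sqrt(2)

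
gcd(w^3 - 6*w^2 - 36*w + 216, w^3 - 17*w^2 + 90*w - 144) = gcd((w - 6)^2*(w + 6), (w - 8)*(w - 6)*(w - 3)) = w - 6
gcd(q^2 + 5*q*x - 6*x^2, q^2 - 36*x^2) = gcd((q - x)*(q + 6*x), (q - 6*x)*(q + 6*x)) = q + 6*x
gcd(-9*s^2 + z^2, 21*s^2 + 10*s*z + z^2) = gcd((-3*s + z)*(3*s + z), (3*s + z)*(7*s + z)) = 3*s + z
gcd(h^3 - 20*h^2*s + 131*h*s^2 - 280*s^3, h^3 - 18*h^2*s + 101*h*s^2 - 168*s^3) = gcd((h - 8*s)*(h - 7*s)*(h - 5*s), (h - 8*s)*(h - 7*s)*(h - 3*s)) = h^2 - 15*h*s + 56*s^2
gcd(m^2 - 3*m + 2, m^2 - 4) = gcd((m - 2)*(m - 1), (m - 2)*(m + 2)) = m - 2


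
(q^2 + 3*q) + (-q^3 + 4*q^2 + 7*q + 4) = -q^3 + 5*q^2 + 10*q + 4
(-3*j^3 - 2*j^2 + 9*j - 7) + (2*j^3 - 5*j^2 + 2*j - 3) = -j^3 - 7*j^2 + 11*j - 10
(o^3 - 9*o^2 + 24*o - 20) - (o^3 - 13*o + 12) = -9*o^2 + 37*o - 32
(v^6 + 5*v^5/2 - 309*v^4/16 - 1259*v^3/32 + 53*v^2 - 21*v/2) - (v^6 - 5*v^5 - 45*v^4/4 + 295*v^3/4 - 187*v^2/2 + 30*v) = 15*v^5/2 - 129*v^4/16 - 3619*v^3/32 + 293*v^2/2 - 81*v/2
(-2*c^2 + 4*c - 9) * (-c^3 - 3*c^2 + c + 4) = 2*c^5 + 2*c^4 - 5*c^3 + 23*c^2 + 7*c - 36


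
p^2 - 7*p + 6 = (p - 6)*(p - 1)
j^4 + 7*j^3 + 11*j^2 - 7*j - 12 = (j - 1)*(j + 1)*(j + 3)*(j + 4)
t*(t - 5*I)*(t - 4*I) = t^3 - 9*I*t^2 - 20*t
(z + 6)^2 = z^2 + 12*z + 36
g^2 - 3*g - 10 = (g - 5)*(g + 2)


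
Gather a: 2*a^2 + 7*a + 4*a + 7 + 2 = 2*a^2 + 11*a + 9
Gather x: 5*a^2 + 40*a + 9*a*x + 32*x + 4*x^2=5*a^2 + 40*a + 4*x^2 + x*(9*a + 32)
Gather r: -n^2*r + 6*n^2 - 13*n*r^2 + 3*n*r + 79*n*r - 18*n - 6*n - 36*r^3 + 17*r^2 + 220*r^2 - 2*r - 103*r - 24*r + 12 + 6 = 6*n^2 - 24*n - 36*r^3 + r^2*(237 - 13*n) + r*(-n^2 + 82*n - 129) + 18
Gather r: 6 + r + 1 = r + 7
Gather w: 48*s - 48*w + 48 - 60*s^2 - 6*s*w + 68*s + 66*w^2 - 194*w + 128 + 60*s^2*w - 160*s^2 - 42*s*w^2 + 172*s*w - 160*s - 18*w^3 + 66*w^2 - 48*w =-220*s^2 - 44*s - 18*w^3 + w^2*(132 - 42*s) + w*(60*s^2 + 166*s - 290) + 176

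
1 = 1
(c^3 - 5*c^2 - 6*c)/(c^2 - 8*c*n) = (c^2 - 5*c - 6)/(c - 8*n)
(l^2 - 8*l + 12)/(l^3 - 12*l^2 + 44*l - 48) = 1/(l - 4)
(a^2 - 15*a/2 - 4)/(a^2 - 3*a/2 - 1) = (a - 8)/(a - 2)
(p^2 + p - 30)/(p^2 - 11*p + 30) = (p + 6)/(p - 6)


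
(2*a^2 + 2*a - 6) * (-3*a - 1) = -6*a^3 - 8*a^2 + 16*a + 6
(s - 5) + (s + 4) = 2*s - 1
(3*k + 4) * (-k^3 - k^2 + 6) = -3*k^4 - 7*k^3 - 4*k^2 + 18*k + 24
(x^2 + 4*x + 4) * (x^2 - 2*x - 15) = x^4 + 2*x^3 - 19*x^2 - 68*x - 60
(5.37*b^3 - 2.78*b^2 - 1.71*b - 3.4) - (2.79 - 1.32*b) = 5.37*b^3 - 2.78*b^2 - 0.39*b - 6.19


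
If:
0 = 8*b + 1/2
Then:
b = -1/16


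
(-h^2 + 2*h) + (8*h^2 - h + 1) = 7*h^2 + h + 1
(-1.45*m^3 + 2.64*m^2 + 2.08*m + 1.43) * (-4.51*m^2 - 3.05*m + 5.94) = 6.5395*m^5 - 7.4839*m^4 - 26.0458*m^3 + 2.8883*m^2 + 7.9937*m + 8.4942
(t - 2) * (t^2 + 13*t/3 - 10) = t^3 + 7*t^2/3 - 56*t/3 + 20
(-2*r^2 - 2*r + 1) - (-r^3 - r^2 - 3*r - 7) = r^3 - r^2 + r + 8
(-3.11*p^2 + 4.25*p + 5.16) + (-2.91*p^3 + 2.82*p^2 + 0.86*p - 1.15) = -2.91*p^3 - 0.29*p^2 + 5.11*p + 4.01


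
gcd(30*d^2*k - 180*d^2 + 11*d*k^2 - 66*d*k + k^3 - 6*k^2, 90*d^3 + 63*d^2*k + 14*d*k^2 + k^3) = 30*d^2 + 11*d*k + k^2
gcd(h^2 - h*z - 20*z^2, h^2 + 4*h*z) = h + 4*z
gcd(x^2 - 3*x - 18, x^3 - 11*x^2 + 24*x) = 1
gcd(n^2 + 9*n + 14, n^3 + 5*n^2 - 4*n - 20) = n + 2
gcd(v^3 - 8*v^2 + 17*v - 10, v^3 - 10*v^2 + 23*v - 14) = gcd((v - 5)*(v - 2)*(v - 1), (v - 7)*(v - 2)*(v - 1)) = v^2 - 3*v + 2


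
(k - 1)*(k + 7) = k^2 + 6*k - 7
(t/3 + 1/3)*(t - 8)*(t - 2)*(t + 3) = t^4/3 - 2*t^3 - 7*t^2 + 34*t/3 + 16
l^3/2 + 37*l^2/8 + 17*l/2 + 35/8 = (l/2 + 1/2)*(l + 5/4)*(l + 7)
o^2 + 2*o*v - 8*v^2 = (o - 2*v)*(o + 4*v)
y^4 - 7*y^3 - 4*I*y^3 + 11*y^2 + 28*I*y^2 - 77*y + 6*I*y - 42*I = (y - 7)*(y - 6*I)*(y + I)^2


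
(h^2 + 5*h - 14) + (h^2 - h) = 2*h^2 + 4*h - 14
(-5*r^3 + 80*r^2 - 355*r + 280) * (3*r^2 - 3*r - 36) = -15*r^5 + 255*r^4 - 1125*r^3 - 975*r^2 + 11940*r - 10080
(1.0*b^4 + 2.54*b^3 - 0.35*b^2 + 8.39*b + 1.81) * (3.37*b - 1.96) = 3.37*b^5 + 6.5998*b^4 - 6.1579*b^3 + 28.9603*b^2 - 10.3447*b - 3.5476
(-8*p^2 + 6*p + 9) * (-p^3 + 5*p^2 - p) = 8*p^5 - 46*p^4 + 29*p^3 + 39*p^2 - 9*p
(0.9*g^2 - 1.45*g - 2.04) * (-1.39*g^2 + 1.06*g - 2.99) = -1.251*g^4 + 2.9695*g^3 - 1.3924*g^2 + 2.1731*g + 6.0996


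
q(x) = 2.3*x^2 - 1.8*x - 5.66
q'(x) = 4.6*x - 1.8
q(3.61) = 17.82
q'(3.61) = 14.81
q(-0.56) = -3.93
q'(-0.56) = -4.38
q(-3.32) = 25.67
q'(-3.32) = -17.07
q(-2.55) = 13.89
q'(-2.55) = -13.53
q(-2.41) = 12.04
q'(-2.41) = -12.89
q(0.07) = -5.77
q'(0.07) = -1.48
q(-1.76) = 4.63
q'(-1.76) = -9.90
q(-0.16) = -5.31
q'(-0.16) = -2.54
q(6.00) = 66.34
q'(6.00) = 25.80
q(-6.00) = 87.94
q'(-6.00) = -29.40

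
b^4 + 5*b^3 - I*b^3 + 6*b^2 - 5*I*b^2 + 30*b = b*(b + 5)*(b - 3*I)*(b + 2*I)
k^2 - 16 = (k - 4)*(k + 4)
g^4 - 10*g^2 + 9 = (g - 3)*(g - 1)*(g + 1)*(g + 3)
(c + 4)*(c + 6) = c^2 + 10*c + 24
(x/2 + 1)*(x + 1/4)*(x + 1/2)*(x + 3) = x^4/2 + 23*x^3/8 + 79*x^2/16 + 41*x/16 + 3/8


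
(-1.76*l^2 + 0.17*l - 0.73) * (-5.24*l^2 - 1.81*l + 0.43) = 9.2224*l^4 + 2.2948*l^3 + 2.7607*l^2 + 1.3944*l - 0.3139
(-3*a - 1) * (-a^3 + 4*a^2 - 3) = 3*a^4 - 11*a^3 - 4*a^2 + 9*a + 3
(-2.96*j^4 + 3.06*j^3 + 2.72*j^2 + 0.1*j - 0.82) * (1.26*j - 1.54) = -3.7296*j^5 + 8.414*j^4 - 1.2852*j^3 - 4.0628*j^2 - 1.1872*j + 1.2628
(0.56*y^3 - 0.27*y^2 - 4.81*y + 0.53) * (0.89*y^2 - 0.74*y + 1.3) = 0.4984*y^5 - 0.6547*y^4 - 3.3531*y^3 + 3.6801*y^2 - 6.6452*y + 0.689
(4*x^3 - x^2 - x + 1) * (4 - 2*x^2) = -8*x^5 + 2*x^4 + 18*x^3 - 6*x^2 - 4*x + 4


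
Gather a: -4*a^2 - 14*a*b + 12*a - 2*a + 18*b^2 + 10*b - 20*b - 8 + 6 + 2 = -4*a^2 + a*(10 - 14*b) + 18*b^2 - 10*b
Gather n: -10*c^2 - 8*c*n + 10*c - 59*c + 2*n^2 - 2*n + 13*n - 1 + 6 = -10*c^2 - 49*c + 2*n^2 + n*(11 - 8*c) + 5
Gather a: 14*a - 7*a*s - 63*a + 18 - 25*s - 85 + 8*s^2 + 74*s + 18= a*(-7*s - 49) + 8*s^2 + 49*s - 49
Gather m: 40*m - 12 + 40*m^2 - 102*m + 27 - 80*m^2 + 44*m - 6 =-40*m^2 - 18*m + 9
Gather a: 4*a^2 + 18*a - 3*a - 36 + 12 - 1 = 4*a^2 + 15*a - 25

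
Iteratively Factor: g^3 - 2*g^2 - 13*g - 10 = (g + 2)*(g^2 - 4*g - 5) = (g + 1)*(g + 2)*(g - 5)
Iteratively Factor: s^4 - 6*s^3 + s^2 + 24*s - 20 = (s - 5)*(s^3 - s^2 - 4*s + 4) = (s - 5)*(s + 2)*(s^2 - 3*s + 2) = (s - 5)*(s - 2)*(s + 2)*(s - 1)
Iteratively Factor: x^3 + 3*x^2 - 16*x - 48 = (x - 4)*(x^2 + 7*x + 12) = (x - 4)*(x + 4)*(x + 3)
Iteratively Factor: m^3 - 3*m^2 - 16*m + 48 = (m - 4)*(m^2 + m - 12) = (m - 4)*(m + 4)*(m - 3)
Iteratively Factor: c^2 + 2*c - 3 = (c + 3)*(c - 1)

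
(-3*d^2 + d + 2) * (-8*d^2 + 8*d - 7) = 24*d^4 - 32*d^3 + 13*d^2 + 9*d - 14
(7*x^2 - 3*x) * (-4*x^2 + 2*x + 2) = -28*x^4 + 26*x^3 + 8*x^2 - 6*x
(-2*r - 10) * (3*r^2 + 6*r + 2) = -6*r^3 - 42*r^2 - 64*r - 20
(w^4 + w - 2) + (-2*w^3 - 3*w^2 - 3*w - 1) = w^4 - 2*w^3 - 3*w^2 - 2*w - 3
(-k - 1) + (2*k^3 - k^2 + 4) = 2*k^3 - k^2 - k + 3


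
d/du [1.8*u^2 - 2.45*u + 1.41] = 3.6*u - 2.45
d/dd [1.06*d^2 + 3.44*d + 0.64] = 2.12*d + 3.44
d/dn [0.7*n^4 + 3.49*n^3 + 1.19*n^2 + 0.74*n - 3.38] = 2.8*n^3 + 10.47*n^2 + 2.38*n + 0.74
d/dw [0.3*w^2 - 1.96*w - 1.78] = 0.6*w - 1.96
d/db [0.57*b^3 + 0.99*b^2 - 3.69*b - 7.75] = 1.71*b^2 + 1.98*b - 3.69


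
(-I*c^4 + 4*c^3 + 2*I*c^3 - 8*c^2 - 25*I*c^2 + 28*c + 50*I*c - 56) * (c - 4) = -I*c^5 + 4*c^4 + 6*I*c^4 - 24*c^3 - 33*I*c^3 + 60*c^2 + 150*I*c^2 - 168*c - 200*I*c + 224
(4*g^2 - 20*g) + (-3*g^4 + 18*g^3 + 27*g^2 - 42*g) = -3*g^4 + 18*g^3 + 31*g^2 - 62*g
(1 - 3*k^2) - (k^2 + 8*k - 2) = -4*k^2 - 8*k + 3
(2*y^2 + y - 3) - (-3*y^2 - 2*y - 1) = 5*y^2 + 3*y - 2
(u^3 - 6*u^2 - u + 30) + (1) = u^3 - 6*u^2 - u + 31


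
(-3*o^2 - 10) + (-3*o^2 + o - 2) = -6*o^2 + o - 12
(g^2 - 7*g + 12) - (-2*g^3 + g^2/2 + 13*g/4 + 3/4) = 2*g^3 + g^2/2 - 41*g/4 + 45/4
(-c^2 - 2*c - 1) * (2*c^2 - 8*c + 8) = -2*c^4 + 4*c^3 + 6*c^2 - 8*c - 8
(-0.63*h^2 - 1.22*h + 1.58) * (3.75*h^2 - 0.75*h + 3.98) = -2.3625*h^4 - 4.1025*h^3 + 4.3326*h^2 - 6.0406*h + 6.2884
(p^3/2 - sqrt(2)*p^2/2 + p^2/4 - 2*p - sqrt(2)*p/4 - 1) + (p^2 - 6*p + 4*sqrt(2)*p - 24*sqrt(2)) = p^3/2 - sqrt(2)*p^2/2 + 5*p^2/4 - 8*p + 15*sqrt(2)*p/4 - 24*sqrt(2) - 1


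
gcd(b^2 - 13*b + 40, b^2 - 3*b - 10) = b - 5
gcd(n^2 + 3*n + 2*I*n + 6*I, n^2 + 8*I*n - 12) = n + 2*I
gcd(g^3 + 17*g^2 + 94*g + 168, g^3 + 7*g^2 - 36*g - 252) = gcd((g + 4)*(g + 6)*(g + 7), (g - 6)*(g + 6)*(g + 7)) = g^2 + 13*g + 42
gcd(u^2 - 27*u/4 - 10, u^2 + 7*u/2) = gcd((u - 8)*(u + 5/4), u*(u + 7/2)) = 1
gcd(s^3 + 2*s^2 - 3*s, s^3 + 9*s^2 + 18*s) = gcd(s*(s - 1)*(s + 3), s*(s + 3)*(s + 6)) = s^2 + 3*s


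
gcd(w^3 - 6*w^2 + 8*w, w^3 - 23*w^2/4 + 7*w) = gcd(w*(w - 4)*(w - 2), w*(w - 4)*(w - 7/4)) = w^2 - 4*w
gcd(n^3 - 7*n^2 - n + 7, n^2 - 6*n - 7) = n^2 - 6*n - 7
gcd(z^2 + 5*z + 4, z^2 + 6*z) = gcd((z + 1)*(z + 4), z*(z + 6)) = 1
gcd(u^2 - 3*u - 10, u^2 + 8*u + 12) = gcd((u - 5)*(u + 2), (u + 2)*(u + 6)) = u + 2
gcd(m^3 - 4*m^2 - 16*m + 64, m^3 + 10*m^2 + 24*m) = m + 4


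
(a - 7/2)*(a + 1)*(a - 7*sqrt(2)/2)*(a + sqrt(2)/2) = a^4 - 3*sqrt(2)*a^3 - 5*a^3/2 - 7*a^2 + 15*sqrt(2)*a^2/2 + 35*a/4 + 21*sqrt(2)*a/2 + 49/4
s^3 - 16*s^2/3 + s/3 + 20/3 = (s - 5)*(s - 4/3)*(s + 1)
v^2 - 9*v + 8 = (v - 8)*(v - 1)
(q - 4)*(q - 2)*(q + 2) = q^3 - 4*q^2 - 4*q + 16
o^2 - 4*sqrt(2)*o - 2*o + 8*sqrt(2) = (o - 2)*(o - 4*sqrt(2))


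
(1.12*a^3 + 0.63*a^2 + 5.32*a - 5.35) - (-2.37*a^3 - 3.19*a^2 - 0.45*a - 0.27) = 3.49*a^3 + 3.82*a^2 + 5.77*a - 5.08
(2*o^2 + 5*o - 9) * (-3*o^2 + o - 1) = -6*o^4 - 13*o^3 + 30*o^2 - 14*o + 9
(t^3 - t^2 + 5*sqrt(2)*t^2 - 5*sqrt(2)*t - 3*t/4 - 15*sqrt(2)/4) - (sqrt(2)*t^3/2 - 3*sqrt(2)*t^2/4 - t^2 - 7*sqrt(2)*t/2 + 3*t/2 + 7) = -sqrt(2)*t^3/2 + t^3 + 23*sqrt(2)*t^2/4 - 9*t/4 - 3*sqrt(2)*t/2 - 7 - 15*sqrt(2)/4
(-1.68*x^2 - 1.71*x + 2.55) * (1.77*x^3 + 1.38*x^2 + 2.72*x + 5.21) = -2.9736*x^5 - 5.3451*x^4 - 2.4159*x^3 - 9.885*x^2 - 1.9731*x + 13.2855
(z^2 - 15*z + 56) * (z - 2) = z^3 - 17*z^2 + 86*z - 112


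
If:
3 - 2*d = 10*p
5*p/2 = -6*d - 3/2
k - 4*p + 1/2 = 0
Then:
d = -9/22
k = 113/110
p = 21/55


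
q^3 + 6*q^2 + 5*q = q*(q + 1)*(q + 5)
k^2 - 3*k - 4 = (k - 4)*(k + 1)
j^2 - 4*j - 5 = (j - 5)*(j + 1)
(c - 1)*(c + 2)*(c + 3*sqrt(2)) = c^3 + c^2 + 3*sqrt(2)*c^2 - 2*c + 3*sqrt(2)*c - 6*sqrt(2)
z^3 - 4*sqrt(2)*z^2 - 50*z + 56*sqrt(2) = (z - 7*sqrt(2))*(z - sqrt(2))*(z + 4*sqrt(2))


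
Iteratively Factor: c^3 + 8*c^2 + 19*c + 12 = (c + 3)*(c^2 + 5*c + 4) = (c + 3)*(c + 4)*(c + 1)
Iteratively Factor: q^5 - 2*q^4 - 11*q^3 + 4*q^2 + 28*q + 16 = (q - 4)*(q^4 + 2*q^3 - 3*q^2 - 8*q - 4) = (q - 4)*(q + 1)*(q^3 + q^2 - 4*q - 4) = (q - 4)*(q + 1)*(q + 2)*(q^2 - q - 2) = (q - 4)*(q + 1)^2*(q + 2)*(q - 2)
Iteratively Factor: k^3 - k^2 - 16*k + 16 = (k - 1)*(k^2 - 16) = (k - 4)*(k - 1)*(k + 4)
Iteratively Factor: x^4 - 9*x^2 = (x)*(x^3 - 9*x) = x^2*(x^2 - 9) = x^2*(x + 3)*(x - 3)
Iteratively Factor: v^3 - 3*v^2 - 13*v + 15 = (v + 3)*(v^2 - 6*v + 5) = (v - 5)*(v + 3)*(v - 1)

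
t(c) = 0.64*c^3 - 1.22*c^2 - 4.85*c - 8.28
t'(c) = 1.92*c^2 - 2.44*c - 4.85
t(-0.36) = -6.72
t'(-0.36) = -3.72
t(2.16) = -18.00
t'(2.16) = -1.16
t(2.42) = -18.09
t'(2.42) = 0.49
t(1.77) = -17.14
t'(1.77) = -3.15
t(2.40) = -18.10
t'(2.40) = 0.35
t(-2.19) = -10.23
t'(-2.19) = 9.70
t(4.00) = -6.24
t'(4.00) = 16.11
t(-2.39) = -12.39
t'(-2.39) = 11.95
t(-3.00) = -21.99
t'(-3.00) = 19.75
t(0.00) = -8.28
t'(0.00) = -4.85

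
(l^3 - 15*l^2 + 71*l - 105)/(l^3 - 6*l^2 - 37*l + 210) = (l - 3)/(l + 6)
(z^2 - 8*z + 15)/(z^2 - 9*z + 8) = (z^2 - 8*z + 15)/(z^2 - 9*z + 8)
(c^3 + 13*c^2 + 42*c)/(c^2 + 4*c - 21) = c*(c + 6)/(c - 3)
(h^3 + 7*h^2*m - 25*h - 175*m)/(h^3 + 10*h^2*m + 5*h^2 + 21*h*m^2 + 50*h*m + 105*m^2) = (h - 5)/(h + 3*m)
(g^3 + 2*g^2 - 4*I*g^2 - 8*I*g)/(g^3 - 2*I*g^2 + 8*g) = (g + 2)/(g + 2*I)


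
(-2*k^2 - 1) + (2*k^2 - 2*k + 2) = 1 - 2*k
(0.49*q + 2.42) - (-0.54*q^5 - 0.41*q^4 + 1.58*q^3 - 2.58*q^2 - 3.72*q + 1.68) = 0.54*q^5 + 0.41*q^4 - 1.58*q^3 + 2.58*q^2 + 4.21*q + 0.74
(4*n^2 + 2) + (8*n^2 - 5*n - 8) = 12*n^2 - 5*n - 6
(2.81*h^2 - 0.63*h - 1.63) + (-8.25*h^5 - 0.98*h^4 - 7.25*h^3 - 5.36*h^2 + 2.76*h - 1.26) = -8.25*h^5 - 0.98*h^4 - 7.25*h^3 - 2.55*h^2 + 2.13*h - 2.89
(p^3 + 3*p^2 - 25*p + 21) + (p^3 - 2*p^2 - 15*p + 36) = 2*p^3 + p^2 - 40*p + 57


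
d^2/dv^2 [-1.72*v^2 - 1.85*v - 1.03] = -3.44000000000000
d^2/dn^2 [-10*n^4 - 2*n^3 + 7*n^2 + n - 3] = -120*n^2 - 12*n + 14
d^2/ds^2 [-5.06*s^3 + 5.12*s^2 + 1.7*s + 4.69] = 10.24 - 30.36*s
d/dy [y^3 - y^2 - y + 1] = 3*y^2 - 2*y - 1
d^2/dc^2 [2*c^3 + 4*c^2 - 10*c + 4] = 12*c + 8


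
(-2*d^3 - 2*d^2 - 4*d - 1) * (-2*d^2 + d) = 4*d^5 + 2*d^4 + 6*d^3 - 2*d^2 - d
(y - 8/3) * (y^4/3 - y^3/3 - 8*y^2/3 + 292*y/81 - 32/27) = y^5/3 - 11*y^4/9 - 16*y^3/9 + 868*y^2/81 - 2624*y/243 + 256/81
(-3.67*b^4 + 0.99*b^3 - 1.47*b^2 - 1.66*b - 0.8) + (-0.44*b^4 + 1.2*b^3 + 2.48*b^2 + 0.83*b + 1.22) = -4.11*b^4 + 2.19*b^3 + 1.01*b^2 - 0.83*b + 0.42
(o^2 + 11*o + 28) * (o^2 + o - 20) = o^4 + 12*o^3 + 19*o^2 - 192*o - 560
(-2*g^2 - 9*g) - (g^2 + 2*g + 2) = -3*g^2 - 11*g - 2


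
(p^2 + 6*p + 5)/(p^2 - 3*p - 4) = (p + 5)/(p - 4)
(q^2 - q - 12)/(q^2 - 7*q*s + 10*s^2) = (q^2 - q - 12)/(q^2 - 7*q*s + 10*s^2)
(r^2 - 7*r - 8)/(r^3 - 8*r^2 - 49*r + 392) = (r + 1)/(r^2 - 49)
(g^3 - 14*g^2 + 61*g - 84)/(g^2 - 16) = (g^2 - 10*g + 21)/(g + 4)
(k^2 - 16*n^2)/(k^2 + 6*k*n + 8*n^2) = (k - 4*n)/(k + 2*n)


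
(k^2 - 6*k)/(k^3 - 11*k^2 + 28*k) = (k - 6)/(k^2 - 11*k + 28)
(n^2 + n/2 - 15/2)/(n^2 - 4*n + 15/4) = 2*(n + 3)/(2*n - 3)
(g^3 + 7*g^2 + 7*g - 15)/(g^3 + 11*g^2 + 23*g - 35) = (g + 3)/(g + 7)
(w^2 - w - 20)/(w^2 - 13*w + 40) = (w + 4)/(w - 8)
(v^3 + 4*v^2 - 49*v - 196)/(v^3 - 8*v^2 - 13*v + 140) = (v + 7)/(v - 5)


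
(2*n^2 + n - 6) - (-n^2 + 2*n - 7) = 3*n^2 - n + 1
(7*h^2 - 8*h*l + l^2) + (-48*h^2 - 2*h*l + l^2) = -41*h^2 - 10*h*l + 2*l^2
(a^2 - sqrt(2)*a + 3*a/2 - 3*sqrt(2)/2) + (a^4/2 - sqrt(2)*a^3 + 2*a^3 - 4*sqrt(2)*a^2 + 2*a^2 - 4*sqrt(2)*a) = a^4/2 - sqrt(2)*a^3 + 2*a^3 - 4*sqrt(2)*a^2 + 3*a^2 - 5*sqrt(2)*a + 3*a/2 - 3*sqrt(2)/2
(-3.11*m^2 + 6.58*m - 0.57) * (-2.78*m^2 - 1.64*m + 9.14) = 8.6458*m^4 - 13.192*m^3 - 37.632*m^2 + 61.076*m - 5.2098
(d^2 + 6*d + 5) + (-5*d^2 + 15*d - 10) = -4*d^2 + 21*d - 5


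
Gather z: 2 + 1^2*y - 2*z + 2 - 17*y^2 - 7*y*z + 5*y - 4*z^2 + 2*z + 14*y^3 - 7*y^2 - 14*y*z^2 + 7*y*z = 14*y^3 - 24*y^2 + 6*y + z^2*(-14*y - 4) + 4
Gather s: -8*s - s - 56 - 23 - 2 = -9*s - 81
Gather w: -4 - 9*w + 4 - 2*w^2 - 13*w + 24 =-2*w^2 - 22*w + 24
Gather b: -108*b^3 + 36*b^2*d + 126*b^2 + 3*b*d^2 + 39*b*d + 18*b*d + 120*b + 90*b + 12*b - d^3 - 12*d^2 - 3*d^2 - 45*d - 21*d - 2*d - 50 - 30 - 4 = -108*b^3 + b^2*(36*d + 126) + b*(3*d^2 + 57*d + 222) - d^3 - 15*d^2 - 68*d - 84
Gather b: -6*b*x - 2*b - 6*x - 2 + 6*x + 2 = b*(-6*x - 2)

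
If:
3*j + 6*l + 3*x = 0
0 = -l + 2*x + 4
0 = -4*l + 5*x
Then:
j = 56/3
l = -20/3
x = -16/3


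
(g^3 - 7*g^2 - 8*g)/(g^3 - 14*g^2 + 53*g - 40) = g*(g + 1)/(g^2 - 6*g + 5)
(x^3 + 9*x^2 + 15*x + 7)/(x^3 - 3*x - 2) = (x + 7)/(x - 2)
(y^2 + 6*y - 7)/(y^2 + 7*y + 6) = (y^2 + 6*y - 7)/(y^2 + 7*y + 6)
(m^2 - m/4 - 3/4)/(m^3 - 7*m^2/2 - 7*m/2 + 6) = (4*m + 3)/(2*(2*m^2 - 5*m - 12))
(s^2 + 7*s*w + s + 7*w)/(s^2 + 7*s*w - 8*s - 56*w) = (s + 1)/(s - 8)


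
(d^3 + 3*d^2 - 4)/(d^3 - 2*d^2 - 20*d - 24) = (d - 1)/(d - 6)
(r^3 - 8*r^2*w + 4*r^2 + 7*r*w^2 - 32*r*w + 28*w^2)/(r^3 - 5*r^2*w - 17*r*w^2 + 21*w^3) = (r + 4)/(r + 3*w)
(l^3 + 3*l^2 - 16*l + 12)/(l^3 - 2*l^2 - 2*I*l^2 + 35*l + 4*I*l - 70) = (l^2 + 5*l - 6)/(l^2 - 2*I*l + 35)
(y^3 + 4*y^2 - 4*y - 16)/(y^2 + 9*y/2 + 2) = 2*(y^2 - 4)/(2*y + 1)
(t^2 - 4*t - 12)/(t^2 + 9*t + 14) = (t - 6)/(t + 7)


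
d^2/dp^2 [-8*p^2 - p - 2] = -16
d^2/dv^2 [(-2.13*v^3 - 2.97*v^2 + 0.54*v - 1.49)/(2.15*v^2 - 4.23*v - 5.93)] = (2.8421709430404e-14*v^5 - 2.8421709430404e-14*v^4 - 179.565654*v^3 - 589.093482*v^2 - 326.794212*v - 327.28447)/(9.938375*v^6 - 58.659525*v^5 + 33.17493*v^4 + 247.895343*v^3 - 91.5010860000001*v^2 - 446.242581*v - 208.527857)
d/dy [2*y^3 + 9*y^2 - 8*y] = 6*y^2 + 18*y - 8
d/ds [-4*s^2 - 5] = -8*s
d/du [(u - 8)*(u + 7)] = 2*u - 1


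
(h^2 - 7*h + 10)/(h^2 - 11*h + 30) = (h - 2)/(h - 6)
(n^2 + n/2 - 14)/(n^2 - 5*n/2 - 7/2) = (n + 4)/(n + 1)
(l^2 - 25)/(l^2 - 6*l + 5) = (l + 5)/(l - 1)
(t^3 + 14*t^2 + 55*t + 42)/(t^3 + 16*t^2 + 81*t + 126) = (t + 1)/(t + 3)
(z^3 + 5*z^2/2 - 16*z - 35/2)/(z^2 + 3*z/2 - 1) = (2*z^3 + 5*z^2 - 32*z - 35)/(2*z^2 + 3*z - 2)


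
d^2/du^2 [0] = 0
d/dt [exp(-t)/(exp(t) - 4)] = 2*(2 - exp(t))*exp(-t)/(exp(2*t) - 8*exp(t) + 16)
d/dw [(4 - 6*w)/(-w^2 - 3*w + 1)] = 2*(-3*w^2 + 4*w + 3)/(w^4 + 6*w^3 + 7*w^2 - 6*w + 1)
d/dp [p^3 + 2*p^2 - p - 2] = 3*p^2 + 4*p - 1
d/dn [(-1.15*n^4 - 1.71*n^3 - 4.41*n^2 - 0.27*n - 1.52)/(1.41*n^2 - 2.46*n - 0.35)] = (-3.243*n^5 + 6.0759*n^4 + 10.0232*n^3 + 13.0248*n^2 + 7.3734*n - 3.6447)/(1.9881*n^4 - 6.9372*n^3 + 5.0646*n^2 + 1.722*n + 0.1225)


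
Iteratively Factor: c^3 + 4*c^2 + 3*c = (c + 3)*(c^2 + c) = c*(c + 3)*(c + 1)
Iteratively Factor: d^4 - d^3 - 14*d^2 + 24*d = (d - 2)*(d^3 + d^2 - 12*d) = (d - 2)*(d + 4)*(d^2 - 3*d) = (d - 3)*(d - 2)*(d + 4)*(d)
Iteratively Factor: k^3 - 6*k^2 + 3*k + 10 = (k - 2)*(k^2 - 4*k - 5) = (k - 2)*(k + 1)*(k - 5)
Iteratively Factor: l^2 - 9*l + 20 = (l - 5)*(l - 4)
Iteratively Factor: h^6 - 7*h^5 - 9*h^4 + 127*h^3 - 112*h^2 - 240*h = (h)*(h^5 - 7*h^4 - 9*h^3 + 127*h^2 - 112*h - 240) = h*(h - 4)*(h^4 - 3*h^3 - 21*h^2 + 43*h + 60) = h*(h - 4)*(h - 3)*(h^3 - 21*h - 20) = h*(h - 5)*(h - 4)*(h - 3)*(h^2 + 5*h + 4) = h*(h - 5)*(h - 4)*(h - 3)*(h + 1)*(h + 4)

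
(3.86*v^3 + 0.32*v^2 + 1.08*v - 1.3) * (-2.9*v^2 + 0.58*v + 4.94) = -11.194*v^5 + 1.3108*v^4 + 16.122*v^3 + 5.9772*v^2 + 4.5812*v - 6.422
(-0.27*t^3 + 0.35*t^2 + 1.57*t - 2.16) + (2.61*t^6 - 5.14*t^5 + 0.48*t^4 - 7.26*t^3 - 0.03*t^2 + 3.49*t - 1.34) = 2.61*t^6 - 5.14*t^5 + 0.48*t^4 - 7.53*t^3 + 0.32*t^2 + 5.06*t - 3.5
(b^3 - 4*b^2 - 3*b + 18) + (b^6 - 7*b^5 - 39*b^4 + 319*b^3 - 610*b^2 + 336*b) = b^6 - 7*b^5 - 39*b^4 + 320*b^3 - 614*b^2 + 333*b + 18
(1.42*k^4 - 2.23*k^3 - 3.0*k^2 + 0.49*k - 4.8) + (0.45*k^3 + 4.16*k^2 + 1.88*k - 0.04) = 1.42*k^4 - 1.78*k^3 + 1.16*k^2 + 2.37*k - 4.84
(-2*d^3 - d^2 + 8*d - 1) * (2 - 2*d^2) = 4*d^5 + 2*d^4 - 20*d^3 + 16*d - 2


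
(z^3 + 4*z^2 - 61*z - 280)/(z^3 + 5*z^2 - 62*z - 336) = (z + 5)/(z + 6)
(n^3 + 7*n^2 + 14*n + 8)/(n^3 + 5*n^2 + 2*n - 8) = (n + 1)/(n - 1)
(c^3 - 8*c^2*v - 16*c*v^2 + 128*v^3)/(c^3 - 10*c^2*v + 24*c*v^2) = (-c^2 + 4*c*v + 32*v^2)/(c*(-c + 6*v))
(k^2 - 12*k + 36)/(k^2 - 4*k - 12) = (k - 6)/(k + 2)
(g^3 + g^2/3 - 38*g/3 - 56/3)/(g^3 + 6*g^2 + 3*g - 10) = (3*g^2 - 5*g - 28)/(3*(g^2 + 4*g - 5))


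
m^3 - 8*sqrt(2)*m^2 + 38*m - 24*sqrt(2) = (m - 4*sqrt(2))*(m - 3*sqrt(2))*(m - sqrt(2))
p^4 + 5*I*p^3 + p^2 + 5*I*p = p*(p - I)*(p + I)*(p + 5*I)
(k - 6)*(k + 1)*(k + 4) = k^3 - k^2 - 26*k - 24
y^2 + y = y*(y + 1)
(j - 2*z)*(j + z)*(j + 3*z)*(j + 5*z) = j^4 + 7*j^3*z + 5*j^2*z^2 - 31*j*z^3 - 30*z^4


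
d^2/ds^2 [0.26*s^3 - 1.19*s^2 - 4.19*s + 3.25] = 1.56*s - 2.38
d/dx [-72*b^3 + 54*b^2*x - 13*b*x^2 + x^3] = 54*b^2 - 26*b*x + 3*x^2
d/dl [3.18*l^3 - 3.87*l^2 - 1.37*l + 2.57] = 9.54*l^2 - 7.74*l - 1.37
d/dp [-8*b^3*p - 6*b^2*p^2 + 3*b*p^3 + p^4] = -8*b^3 - 12*b^2*p + 9*b*p^2 + 4*p^3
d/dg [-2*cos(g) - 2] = 2*sin(g)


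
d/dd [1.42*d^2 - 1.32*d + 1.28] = 2.84*d - 1.32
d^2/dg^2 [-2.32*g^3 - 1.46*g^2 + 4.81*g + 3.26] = -13.92*g - 2.92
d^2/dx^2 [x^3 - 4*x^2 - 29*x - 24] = 6*x - 8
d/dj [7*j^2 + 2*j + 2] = 14*j + 2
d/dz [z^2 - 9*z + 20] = 2*z - 9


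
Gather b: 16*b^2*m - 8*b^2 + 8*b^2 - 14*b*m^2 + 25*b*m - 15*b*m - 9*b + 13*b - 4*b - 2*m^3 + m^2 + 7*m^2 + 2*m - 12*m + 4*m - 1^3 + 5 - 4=16*b^2*m + b*(-14*m^2 + 10*m) - 2*m^3 + 8*m^2 - 6*m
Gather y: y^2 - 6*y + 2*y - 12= y^2 - 4*y - 12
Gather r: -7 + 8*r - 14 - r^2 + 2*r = -r^2 + 10*r - 21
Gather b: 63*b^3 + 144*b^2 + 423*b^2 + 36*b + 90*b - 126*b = 63*b^3 + 567*b^2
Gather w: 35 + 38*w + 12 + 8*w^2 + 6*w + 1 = 8*w^2 + 44*w + 48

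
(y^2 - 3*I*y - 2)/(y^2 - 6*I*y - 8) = (y - I)/(y - 4*I)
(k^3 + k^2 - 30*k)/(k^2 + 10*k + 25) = k*(k^2 + k - 30)/(k^2 + 10*k + 25)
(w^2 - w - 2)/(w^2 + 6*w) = (w^2 - w - 2)/(w*(w + 6))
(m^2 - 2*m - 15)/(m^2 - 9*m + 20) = (m + 3)/(m - 4)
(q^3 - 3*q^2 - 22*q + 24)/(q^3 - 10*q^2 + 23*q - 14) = (q^2 - 2*q - 24)/(q^2 - 9*q + 14)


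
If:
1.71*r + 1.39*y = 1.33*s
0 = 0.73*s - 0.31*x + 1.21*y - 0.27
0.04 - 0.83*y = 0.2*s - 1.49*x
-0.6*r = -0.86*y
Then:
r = 0.12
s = 0.25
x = 0.05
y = 0.09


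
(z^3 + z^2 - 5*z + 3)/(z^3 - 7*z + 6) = (z - 1)/(z - 2)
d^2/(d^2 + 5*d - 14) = d^2/(d^2 + 5*d - 14)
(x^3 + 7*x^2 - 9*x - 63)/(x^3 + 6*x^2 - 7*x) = (x^2 - 9)/(x*(x - 1))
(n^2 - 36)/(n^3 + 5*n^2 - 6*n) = (n - 6)/(n*(n - 1))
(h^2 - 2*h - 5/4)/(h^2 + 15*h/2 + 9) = (4*h^2 - 8*h - 5)/(2*(2*h^2 + 15*h + 18))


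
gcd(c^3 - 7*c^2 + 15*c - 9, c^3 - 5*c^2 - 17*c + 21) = c - 1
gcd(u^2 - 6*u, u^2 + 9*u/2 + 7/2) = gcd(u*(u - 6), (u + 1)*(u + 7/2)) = 1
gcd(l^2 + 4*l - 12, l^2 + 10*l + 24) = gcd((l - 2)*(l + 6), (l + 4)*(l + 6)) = l + 6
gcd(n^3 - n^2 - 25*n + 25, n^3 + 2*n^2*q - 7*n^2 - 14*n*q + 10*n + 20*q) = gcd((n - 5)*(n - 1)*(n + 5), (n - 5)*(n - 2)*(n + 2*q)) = n - 5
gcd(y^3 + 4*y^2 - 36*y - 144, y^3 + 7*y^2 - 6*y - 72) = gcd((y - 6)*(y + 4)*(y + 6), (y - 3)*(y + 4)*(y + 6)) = y^2 + 10*y + 24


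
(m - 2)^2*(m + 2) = m^3 - 2*m^2 - 4*m + 8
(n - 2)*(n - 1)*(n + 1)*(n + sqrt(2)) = n^4 - 2*n^3 + sqrt(2)*n^3 - 2*sqrt(2)*n^2 - n^2 - sqrt(2)*n + 2*n + 2*sqrt(2)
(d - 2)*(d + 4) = d^2 + 2*d - 8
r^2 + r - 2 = (r - 1)*(r + 2)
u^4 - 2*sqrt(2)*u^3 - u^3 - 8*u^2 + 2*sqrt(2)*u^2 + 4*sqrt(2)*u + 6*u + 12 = (u - 2)*(u + 1)*(u - 3*sqrt(2))*(u + sqrt(2))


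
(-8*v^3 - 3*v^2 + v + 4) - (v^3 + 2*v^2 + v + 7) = -9*v^3 - 5*v^2 - 3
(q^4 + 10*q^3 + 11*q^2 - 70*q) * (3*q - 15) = 3*q^5 + 15*q^4 - 117*q^3 - 375*q^2 + 1050*q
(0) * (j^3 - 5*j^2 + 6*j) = 0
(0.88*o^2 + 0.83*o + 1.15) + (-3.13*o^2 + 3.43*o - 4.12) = -2.25*o^2 + 4.26*o - 2.97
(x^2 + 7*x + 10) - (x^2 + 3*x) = 4*x + 10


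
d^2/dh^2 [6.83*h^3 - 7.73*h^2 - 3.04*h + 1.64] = 40.98*h - 15.46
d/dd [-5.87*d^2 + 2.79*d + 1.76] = 2.79 - 11.74*d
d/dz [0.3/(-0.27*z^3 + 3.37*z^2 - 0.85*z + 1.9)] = (0.243*z^2 - 2.022*z + 0.255)/(0.27*z^3 - 3.37*z^2 + 0.85*z - 1.9)^2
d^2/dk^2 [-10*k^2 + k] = -20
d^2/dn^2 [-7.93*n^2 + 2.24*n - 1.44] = -15.8600000000000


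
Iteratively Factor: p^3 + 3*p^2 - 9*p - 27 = (p + 3)*(p^2 - 9) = (p - 3)*(p + 3)*(p + 3)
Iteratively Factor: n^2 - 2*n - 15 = (n + 3)*(n - 5)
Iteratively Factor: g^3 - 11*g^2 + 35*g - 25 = (g - 1)*(g^2 - 10*g + 25) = (g - 5)*(g - 1)*(g - 5)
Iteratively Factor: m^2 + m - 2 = (m + 2)*(m - 1)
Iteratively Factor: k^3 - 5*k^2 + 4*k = (k - 1)*(k^2 - 4*k) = (k - 4)*(k - 1)*(k)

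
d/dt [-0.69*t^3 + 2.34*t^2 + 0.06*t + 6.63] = -2.07*t^2 + 4.68*t + 0.06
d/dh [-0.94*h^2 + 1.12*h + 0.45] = 1.12 - 1.88*h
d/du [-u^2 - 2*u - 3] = -2*u - 2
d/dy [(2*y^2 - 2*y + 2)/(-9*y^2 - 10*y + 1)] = 2*(-19*y^2 + 20*y + 9)/(81*y^4 + 180*y^3 + 82*y^2 - 20*y + 1)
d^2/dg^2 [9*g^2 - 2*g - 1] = 18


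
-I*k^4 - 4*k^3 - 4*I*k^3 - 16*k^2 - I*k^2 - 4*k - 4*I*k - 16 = (k + 4)*(k - 4*I)*(k - I)*(-I*k + 1)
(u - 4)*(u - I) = u^2 - 4*u - I*u + 4*I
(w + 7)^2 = w^2 + 14*w + 49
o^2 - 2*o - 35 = (o - 7)*(o + 5)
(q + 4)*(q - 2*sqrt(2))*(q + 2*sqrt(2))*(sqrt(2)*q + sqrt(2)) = sqrt(2)*q^4 + 5*sqrt(2)*q^3 - 4*sqrt(2)*q^2 - 40*sqrt(2)*q - 32*sqrt(2)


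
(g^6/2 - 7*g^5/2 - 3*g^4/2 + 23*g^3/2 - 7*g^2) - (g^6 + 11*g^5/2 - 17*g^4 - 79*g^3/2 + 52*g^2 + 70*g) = -g^6/2 - 9*g^5 + 31*g^4/2 + 51*g^3 - 59*g^2 - 70*g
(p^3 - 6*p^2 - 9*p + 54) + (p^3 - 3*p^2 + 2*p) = 2*p^3 - 9*p^2 - 7*p + 54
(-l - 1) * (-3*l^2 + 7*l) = 3*l^3 - 4*l^2 - 7*l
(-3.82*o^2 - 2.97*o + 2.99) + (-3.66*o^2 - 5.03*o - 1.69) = -7.48*o^2 - 8.0*o + 1.3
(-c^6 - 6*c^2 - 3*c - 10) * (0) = 0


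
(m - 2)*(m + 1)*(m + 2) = m^3 + m^2 - 4*m - 4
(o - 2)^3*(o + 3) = o^4 - 3*o^3 - 6*o^2 + 28*o - 24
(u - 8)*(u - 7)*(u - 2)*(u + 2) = u^4 - 15*u^3 + 52*u^2 + 60*u - 224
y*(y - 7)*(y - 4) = y^3 - 11*y^2 + 28*y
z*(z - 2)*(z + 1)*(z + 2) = z^4 + z^3 - 4*z^2 - 4*z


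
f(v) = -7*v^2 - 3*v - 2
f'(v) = -14*v - 3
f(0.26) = -3.25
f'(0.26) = -6.64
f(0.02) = -2.06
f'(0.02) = -3.28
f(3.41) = -93.63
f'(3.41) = -50.74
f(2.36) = -48.07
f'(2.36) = -36.04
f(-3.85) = -94.21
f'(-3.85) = 50.90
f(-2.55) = -39.87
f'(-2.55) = 32.70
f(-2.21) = -29.56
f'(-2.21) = 27.94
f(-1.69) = -16.92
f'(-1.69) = 20.66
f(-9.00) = -542.00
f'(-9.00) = 123.00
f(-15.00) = -1532.00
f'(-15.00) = 207.00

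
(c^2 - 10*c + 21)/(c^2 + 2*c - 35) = (c^2 - 10*c + 21)/(c^2 + 2*c - 35)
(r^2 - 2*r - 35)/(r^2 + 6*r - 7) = (r^2 - 2*r - 35)/(r^2 + 6*r - 7)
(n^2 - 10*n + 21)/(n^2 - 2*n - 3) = (n - 7)/(n + 1)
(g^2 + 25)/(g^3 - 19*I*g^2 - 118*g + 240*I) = (g + 5*I)/(g^2 - 14*I*g - 48)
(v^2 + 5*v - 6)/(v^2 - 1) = (v + 6)/(v + 1)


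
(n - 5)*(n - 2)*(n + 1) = n^3 - 6*n^2 + 3*n + 10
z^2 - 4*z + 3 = (z - 3)*(z - 1)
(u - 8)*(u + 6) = u^2 - 2*u - 48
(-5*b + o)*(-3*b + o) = 15*b^2 - 8*b*o + o^2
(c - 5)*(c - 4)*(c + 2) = c^3 - 7*c^2 + 2*c + 40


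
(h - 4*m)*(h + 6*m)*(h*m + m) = h^3*m + 2*h^2*m^2 + h^2*m - 24*h*m^3 + 2*h*m^2 - 24*m^3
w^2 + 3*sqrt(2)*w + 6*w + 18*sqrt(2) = (w + 6)*(w + 3*sqrt(2))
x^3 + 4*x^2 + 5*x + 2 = (x + 1)^2*(x + 2)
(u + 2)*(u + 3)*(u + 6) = u^3 + 11*u^2 + 36*u + 36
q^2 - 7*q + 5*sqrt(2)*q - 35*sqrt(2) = (q - 7)*(q + 5*sqrt(2))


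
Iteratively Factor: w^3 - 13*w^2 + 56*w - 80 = (w - 4)*(w^2 - 9*w + 20) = (w - 4)^2*(w - 5)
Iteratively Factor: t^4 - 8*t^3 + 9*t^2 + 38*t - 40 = (t - 1)*(t^3 - 7*t^2 + 2*t + 40) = (t - 5)*(t - 1)*(t^2 - 2*t - 8) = (t - 5)*(t - 4)*(t - 1)*(t + 2)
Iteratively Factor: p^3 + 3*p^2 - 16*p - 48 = (p + 3)*(p^2 - 16) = (p - 4)*(p + 3)*(p + 4)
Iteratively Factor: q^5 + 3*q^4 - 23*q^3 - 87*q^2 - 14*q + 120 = (q - 1)*(q^4 + 4*q^3 - 19*q^2 - 106*q - 120) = (q - 5)*(q - 1)*(q^3 + 9*q^2 + 26*q + 24) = (q - 5)*(q - 1)*(q + 2)*(q^2 + 7*q + 12) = (q - 5)*(q - 1)*(q + 2)*(q + 3)*(q + 4)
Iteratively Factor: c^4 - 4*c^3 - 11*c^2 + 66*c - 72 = (c - 2)*(c^3 - 2*c^2 - 15*c + 36) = (c - 3)*(c - 2)*(c^2 + c - 12) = (c - 3)^2*(c - 2)*(c + 4)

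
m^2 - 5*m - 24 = (m - 8)*(m + 3)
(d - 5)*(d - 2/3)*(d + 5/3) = d^3 - 4*d^2 - 55*d/9 + 50/9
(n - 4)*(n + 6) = n^2 + 2*n - 24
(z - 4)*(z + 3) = z^2 - z - 12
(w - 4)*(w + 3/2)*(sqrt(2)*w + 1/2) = sqrt(2)*w^3 - 5*sqrt(2)*w^2/2 + w^2/2 - 6*sqrt(2)*w - 5*w/4 - 3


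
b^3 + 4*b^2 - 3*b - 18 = (b - 2)*(b + 3)^2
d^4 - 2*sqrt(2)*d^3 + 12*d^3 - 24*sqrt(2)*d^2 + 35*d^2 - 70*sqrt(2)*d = d*(d + 5)*(d + 7)*(d - 2*sqrt(2))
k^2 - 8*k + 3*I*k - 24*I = (k - 8)*(k + 3*I)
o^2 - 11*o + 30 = (o - 6)*(o - 5)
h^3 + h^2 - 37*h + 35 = (h - 5)*(h - 1)*(h + 7)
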